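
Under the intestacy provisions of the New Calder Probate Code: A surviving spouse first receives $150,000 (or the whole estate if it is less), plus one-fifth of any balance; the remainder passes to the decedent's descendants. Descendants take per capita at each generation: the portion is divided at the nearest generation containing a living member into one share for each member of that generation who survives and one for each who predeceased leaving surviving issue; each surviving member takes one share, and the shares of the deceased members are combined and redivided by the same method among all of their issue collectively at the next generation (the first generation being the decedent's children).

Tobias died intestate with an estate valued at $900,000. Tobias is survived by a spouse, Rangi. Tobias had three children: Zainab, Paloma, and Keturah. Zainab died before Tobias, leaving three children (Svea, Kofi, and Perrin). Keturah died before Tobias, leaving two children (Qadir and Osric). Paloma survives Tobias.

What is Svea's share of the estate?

Rangi first takes $150,000, leaving a balance of $750,000. Rangi then takes one-fifth of the balance ($150,000), for a total of $300,000. The remaining $600,000 passes to the descendants.
The descendants' portion ($600,000) is divided at the children's generation into 3 shares of $200,000. Paloma takes $200,000. The 2 shares of the deceased (Zainab and Keturah) are combined into a pool of $400,000.
That pool ($400,000) is divided at the grandchildren's generation equally among Svea, Kofi, Perrin, Qadir, and Osric: $80,000 each.

Svea receives $80,000.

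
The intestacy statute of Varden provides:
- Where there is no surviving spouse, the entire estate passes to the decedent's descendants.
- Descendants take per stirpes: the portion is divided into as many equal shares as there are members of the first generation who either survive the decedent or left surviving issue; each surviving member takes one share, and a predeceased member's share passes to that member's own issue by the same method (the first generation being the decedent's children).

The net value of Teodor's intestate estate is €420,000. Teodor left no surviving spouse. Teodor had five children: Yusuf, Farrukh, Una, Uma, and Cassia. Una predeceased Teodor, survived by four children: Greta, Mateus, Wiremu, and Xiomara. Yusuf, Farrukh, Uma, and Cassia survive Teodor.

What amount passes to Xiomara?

Xiomara receives €21,000.

The entire €420,000 passes to the descendants.
That amount (€420,000) is divided into 5 shares of €84,000: Yusuf, Farrukh, Uma, and Cassia each take €84,000; Una's €84,000 share passes to Una's issue.
Una's share (€84,000) is divided into 4 shares of €21,000: Greta, Mateus, Wiremu, and Xiomara each take €21,000.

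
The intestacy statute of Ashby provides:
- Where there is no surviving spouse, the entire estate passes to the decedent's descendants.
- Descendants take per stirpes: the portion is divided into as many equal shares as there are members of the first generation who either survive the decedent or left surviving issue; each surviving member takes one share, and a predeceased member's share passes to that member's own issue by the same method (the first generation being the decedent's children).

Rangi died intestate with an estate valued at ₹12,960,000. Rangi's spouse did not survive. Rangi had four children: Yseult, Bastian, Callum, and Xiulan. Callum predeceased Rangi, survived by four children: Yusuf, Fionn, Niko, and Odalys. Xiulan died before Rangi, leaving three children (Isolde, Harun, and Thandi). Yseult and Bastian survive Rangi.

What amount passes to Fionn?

Fionn receives ₹810,000.

The entire ₹12,960,000 passes to the descendants.
That amount (₹12,960,000) is divided into 4 shares of ₹3,240,000: Yseult and Bastian each take ₹3,240,000; Callum's ₹3,240,000 share passes to Callum's issue; Xiulan's ₹3,240,000 share passes to Xiulan's issue.
Callum's share (₹3,240,000) is divided into 4 shares of ₹810,000: Yusuf, Fionn, Niko, and Odalys each take ₹810,000.
Xiulan's share (₹3,240,000) is divided into 3 shares of ₹1,080,000: Isolde, Harun, and Thandi each take ₹1,080,000.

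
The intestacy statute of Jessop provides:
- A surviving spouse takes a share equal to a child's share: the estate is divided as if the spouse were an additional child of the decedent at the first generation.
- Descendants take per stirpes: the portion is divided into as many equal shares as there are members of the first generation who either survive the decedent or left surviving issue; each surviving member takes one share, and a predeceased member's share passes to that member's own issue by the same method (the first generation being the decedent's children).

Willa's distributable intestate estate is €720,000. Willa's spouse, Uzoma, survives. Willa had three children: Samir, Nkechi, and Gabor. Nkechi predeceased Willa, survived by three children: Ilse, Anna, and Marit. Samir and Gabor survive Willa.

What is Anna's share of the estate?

Anna receives €60,000.

The spouse counts as an additional share at the children's level, so there are 4 primary shares of €180,000. Uzoma takes one such share (€180,000).
The children's combined portion (€540,000) is divided into 3 shares of €180,000: Samir and Gabor each take €180,000; Nkechi's €180,000 share passes to Nkechi's issue.
Nkechi's share (€180,000) is divided into 3 shares of €60,000: Ilse, Anna, and Marit each take €60,000.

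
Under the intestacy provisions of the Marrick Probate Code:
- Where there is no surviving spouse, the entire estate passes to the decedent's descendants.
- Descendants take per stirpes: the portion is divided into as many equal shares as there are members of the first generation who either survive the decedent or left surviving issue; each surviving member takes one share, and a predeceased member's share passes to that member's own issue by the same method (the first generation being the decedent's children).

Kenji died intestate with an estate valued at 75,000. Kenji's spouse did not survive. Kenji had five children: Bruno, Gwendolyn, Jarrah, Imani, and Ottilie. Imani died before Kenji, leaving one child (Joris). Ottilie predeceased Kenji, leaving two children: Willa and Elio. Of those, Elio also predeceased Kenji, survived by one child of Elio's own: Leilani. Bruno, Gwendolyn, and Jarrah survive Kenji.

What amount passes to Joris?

The entire 75,000 passes to the descendants.
That amount (75,000) is divided into 5 shares of 15,000: Bruno, Gwendolyn, and Jarrah each take 15,000; Imani's 15,000 share passes to Imani's issue; Ottilie's 15,000 share passes to Ottilie's issue.
Imani's share (15,000) passes entirely to Joris.
Ottilie's share (15,000) is divided into 2 shares of 7,500: Willa takes 7,500; Elio's 7,500 share passes to Elio's issue.
Elio's share (7,500) passes entirely to Leilani.

Joris receives 15,000.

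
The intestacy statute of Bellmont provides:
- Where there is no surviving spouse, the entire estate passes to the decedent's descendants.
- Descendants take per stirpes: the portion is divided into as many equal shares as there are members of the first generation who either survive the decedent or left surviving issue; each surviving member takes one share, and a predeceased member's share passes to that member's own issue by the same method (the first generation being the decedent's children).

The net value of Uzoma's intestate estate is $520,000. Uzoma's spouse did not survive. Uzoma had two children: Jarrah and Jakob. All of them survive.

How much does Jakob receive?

Jakob receives $260,000.

The entire $520,000 passes to the descendants.
That amount ($520,000) is divided into 2 shares of $260,000: Jarrah and Jakob each take $260,000.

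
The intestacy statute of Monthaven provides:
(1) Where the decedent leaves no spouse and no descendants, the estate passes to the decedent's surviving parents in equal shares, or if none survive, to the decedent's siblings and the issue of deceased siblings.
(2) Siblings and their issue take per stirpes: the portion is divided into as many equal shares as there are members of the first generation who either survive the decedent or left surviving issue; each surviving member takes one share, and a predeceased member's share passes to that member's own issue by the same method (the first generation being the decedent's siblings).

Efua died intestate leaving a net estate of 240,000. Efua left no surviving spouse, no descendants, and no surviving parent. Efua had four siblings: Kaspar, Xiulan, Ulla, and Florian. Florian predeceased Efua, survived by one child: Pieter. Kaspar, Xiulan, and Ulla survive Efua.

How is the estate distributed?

The entire 240,000 passes to the siblings and their issue.
That amount (240,000) is divided into 4 shares of 60,000: Kaspar, Xiulan, and Ulla each take 60,000; Florian's 60,000 share passes to Florian's issue.
Florian's share (60,000) passes entirely to Pieter.

Kaspar: 60,000; Xiulan: 60,000; Ulla: 60,000; Pieter: 60,000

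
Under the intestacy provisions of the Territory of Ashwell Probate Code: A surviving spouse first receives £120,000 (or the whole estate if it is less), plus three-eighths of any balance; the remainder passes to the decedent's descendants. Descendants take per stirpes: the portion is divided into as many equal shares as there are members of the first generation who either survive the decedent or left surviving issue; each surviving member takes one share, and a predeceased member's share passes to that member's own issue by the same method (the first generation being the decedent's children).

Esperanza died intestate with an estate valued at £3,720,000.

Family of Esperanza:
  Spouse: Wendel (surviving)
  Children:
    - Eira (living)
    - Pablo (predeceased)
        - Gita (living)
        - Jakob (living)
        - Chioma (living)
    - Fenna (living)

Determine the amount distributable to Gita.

Gita receives £250,000.

Wendel first takes £120,000, leaving a balance of £3,600,000. Wendel then takes three-eighths of the balance (£1,350,000), for a total of £1,470,000. The remaining £2,250,000 passes to the descendants.
The descendants' portion (£2,250,000) is divided into 3 shares of £750,000: Eira and Fenna each take £750,000; Pablo's £750,000 share passes to Pablo's issue.
Pablo's share (£750,000) is divided into 3 shares of £250,000: Gita, Jakob, and Chioma each take £250,000.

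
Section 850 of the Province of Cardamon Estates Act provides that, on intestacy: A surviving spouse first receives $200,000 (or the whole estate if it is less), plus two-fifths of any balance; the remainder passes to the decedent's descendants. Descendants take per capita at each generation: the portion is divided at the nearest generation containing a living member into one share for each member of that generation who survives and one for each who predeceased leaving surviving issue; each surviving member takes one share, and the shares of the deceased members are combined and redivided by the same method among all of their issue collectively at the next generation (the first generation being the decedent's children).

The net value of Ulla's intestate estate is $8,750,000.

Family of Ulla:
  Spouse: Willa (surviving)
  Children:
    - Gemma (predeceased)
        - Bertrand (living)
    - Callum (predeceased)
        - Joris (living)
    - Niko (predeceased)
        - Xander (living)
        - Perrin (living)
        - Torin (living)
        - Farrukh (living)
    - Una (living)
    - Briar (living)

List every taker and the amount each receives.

Willa first takes $200,000, leaving a balance of $8,550,000. Willa then takes two-fifths of the balance ($3,420,000), for a total of $3,620,000. The remaining $5,130,000 passes to the descendants.
The descendants' portion ($5,130,000) is divided at the children's generation into 5 shares of $1,026,000. Una and Briar each take $1,026,000. The 3 shares of the deceased (Gemma, Callum, and Niko) are combined into a pool of $3,078,000.
That pool ($3,078,000) is divided at the grandchildren's generation equally among Bertrand, Joris, Xander, Perrin, Torin, and Farrukh: $513,000 each.

Willa: $3,620,000; Bertrand: $513,000; Joris: $513,000; Xander: $513,000; Perrin: $513,000; Torin: $513,000; Farrukh: $513,000; Una: $1,026,000; Briar: $1,026,000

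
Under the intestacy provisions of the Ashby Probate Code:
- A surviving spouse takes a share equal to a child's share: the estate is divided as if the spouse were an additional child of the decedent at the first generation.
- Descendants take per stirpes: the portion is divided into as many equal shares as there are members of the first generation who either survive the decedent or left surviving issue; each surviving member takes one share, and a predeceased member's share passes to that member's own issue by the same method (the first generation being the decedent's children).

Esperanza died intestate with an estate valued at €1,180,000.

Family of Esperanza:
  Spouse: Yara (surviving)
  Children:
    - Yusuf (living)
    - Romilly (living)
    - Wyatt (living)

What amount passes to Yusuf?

The spouse counts as an additional share at the children's level, so there are 4 primary shares of €295,000. Yara takes one such share (€295,000).
The children's combined portion (€885,000) is divided into 3 shares of €295,000: Yusuf, Romilly, and Wyatt each take €295,000.

Yusuf receives €295,000.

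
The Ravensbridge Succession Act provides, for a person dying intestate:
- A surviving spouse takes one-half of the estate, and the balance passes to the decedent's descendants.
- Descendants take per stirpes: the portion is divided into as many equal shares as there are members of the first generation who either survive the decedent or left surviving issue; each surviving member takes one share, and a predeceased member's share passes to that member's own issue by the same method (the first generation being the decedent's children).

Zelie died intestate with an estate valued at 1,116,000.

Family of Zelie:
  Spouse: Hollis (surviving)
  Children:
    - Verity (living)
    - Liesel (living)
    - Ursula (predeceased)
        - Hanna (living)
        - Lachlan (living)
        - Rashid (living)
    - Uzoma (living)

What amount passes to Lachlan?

Hollis takes one-half of 1,116,000 = 558,000. The remaining 558,000 passes to the descendants.
The descendants' portion (558,000) is divided into 4 shares of 139,500: Verity, Liesel, and Uzoma each take 139,500; Ursula's 139,500 share passes to Ursula's issue.
Ursula's share (139,500) is divided into 3 shares of 46,500: Hanna, Lachlan, and Rashid each take 46,500.

Lachlan receives 46,500.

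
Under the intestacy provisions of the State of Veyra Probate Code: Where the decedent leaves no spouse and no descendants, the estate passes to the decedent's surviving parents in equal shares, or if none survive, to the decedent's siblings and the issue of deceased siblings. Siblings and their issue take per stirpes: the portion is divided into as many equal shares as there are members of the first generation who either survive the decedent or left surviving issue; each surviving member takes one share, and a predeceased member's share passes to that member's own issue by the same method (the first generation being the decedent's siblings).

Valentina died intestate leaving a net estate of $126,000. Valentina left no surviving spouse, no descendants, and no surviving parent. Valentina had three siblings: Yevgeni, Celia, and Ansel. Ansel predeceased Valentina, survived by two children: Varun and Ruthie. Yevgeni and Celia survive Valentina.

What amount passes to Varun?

Varun receives $21,000.

The entire $126,000 passes to the siblings and their issue.
That amount ($126,000) is divided into 3 shares of $42,000: Yevgeni and Celia each take $42,000; Ansel's $42,000 share passes to Ansel's issue.
Ansel's share ($42,000) is divided into 2 shares of $21,000: Varun and Ruthie each take $21,000.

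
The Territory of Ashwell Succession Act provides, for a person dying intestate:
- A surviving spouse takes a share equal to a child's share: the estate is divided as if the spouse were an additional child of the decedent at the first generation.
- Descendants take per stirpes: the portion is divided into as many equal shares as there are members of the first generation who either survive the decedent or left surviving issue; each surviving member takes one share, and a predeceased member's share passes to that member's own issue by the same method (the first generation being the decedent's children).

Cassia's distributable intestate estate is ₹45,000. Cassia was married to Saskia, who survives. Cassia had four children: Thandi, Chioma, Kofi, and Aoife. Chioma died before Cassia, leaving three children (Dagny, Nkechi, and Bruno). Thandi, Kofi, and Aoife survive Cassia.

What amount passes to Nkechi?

Nkechi receives ₹3,000.

The spouse counts as an additional share at the children's level, so there are 5 primary shares of ₹9,000. Saskia takes one such share (₹9,000).
The children's combined portion (₹36,000) is divided into 4 shares of ₹9,000: Thandi, Kofi, and Aoife each take ₹9,000; Chioma's ₹9,000 share passes to Chioma's issue.
Chioma's share (₹9,000) is divided into 3 shares of ₹3,000: Dagny, Nkechi, and Bruno each take ₹3,000.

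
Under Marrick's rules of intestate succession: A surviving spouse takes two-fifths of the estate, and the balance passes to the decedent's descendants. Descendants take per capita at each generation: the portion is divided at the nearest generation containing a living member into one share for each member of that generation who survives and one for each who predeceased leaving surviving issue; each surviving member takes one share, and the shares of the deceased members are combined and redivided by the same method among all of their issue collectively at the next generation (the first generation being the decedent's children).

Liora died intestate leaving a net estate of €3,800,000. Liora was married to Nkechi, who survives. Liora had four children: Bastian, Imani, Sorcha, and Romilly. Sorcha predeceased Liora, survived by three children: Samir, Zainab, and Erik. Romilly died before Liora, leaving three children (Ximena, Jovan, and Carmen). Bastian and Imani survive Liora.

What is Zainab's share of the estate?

Nkechi takes two-fifths of €3,800,000 = €1,520,000. The remaining €2,280,000 passes to the descendants.
The descendants' portion (€2,280,000) is divided at the children's generation into 4 shares of €570,000. Bastian and Imani each take €570,000. The 2 shares of the deceased (Sorcha and Romilly) are combined into a pool of €1,140,000.
That pool (€1,140,000) is divided at the grandchildren's generation equally among Samir, Zainab, Erik, Ximena, Jovan, and Carmen: €190,000 each.

Zainab receives €190,000.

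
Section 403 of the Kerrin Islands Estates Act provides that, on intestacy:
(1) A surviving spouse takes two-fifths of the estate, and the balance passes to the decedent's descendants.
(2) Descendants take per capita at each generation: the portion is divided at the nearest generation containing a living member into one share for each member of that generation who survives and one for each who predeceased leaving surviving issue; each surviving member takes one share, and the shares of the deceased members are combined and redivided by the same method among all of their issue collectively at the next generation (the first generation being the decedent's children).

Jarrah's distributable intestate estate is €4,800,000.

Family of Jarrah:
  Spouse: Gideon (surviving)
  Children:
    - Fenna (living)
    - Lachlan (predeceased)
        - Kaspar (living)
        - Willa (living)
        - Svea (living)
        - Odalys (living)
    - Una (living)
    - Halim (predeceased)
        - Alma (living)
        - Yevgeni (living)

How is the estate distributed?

Gideon: €1,920,000; Fenna: €720,000; Kaspar: €240,000; Willa: €240,000; Svea: €240,000; Odalys: €240,000; Una: €720,000; Alma: €240,000; Yevgeni: €240,000

Gideon takes two-fifths of €4,800,000 = €1,920,000. The remaining €2,880,000 passes to the descendants.
The descendants' portion (€2,880,000) is divided at the children's generation into 4 shares of €720,000. Fenna and Una each take €720,000. The 2 shares of the deceased (Lachlan and Halim) are combined into a pool of €1,440,000.
That pool (€1,440,000) is divided at the grandchildren's generation equally among Kaspar, Willa, Svea, Odalys, Alma, and Yevgeni: €240,000 each.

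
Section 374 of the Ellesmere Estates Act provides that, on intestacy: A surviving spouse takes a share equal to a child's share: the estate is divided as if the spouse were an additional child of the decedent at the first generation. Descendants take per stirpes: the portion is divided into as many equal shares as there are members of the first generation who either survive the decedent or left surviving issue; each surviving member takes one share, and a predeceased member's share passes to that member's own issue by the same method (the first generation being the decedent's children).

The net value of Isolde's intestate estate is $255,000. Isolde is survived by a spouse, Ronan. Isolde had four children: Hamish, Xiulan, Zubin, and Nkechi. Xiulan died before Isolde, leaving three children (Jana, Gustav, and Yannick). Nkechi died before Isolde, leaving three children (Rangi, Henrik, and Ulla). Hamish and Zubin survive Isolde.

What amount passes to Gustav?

Gustav receives $17,000.

The spouse counts as an additional share at the children's level, so there are 5 primary shares of $51,000. Ronan takes one such share ($51,000).
The children's combined portion ($204,000) is divided into 4 shares of $51,000: Hamish and Zubin each take $51,000; Xiulan's $51,000 share passes to Xiulan's issue; Nkechi's $51,000 share passes to Nkechi's issue.
Xiulan's share ($51,000) is divided into 3 shares of $17,000: Jana, Gustav, and Yannick each take $17,000.
Nkechi's share ($51,000) is divided into 3 shares of $17,000: Rangi, Henrik, and Ulla each take $17,000.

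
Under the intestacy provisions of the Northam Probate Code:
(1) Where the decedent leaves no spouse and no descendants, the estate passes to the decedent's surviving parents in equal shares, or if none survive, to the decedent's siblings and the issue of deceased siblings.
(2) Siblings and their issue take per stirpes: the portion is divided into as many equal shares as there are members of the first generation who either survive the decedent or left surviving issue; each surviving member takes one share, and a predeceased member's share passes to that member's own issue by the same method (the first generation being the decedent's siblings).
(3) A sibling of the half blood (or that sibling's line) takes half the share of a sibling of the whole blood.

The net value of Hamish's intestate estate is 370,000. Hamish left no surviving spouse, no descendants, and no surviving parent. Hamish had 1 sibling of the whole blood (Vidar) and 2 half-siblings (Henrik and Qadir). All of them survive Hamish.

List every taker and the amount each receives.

Henrik: 92,500; Qadir: 92,500; Vidar: 185,000

The entire 370,000 passes to the siblings and their issue.
Counting each half-blood sibling's line as half a unit, there are 2 units in 370,000, so one unit is 185,000. Whole-blood lines (Vidar) take 185,000 each; half-blood lines (Henrik and Qadir) take 92,500 each.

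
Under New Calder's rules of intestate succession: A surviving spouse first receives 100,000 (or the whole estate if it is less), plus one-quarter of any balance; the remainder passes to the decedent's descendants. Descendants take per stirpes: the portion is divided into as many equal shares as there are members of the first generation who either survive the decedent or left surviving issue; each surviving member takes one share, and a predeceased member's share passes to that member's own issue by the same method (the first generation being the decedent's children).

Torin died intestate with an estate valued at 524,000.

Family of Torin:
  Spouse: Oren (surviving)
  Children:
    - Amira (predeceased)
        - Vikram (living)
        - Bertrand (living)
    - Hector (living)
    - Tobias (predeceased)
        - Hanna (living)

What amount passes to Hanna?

Hanna receives 106,000.

Oren first takes 100,000, leaving a balance of 424,000. Oren then takes one-quarter of the balance (106,000), for a total of 206,000. The remaining 318,000 passes to the descendants.
The descendants' portion (318,000) is divided into 3 shares of 106,000: Hector takes 106,000; Amira's 106,000 share passes to Amira's issue; Tobias's 106,000 share passes to Tobias's issue.
Amira's share (106,000) is divided into 2 shares of 53,000: Vikram and Bertrand each take 53,000.
Tobias's share (106,000) passes entirely to Hanna.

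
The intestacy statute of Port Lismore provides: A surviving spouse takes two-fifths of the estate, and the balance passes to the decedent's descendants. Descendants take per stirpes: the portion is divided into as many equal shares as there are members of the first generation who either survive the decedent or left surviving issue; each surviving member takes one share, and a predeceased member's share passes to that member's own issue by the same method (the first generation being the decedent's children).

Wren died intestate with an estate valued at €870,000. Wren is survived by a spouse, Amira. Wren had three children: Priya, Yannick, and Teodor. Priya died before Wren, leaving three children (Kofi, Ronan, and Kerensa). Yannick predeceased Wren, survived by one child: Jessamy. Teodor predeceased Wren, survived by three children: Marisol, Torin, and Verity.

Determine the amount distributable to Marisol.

Amira takes two-fifths of €870,000 = €348,000. The remaining €522,000 passes to the descendants.
The descendants' portion (€522,000) is divided into 3 shares of €174,000: Priya's €174,000 share passes to Priya's issue; Yannick's €174,000 share passes to Yannick's issue; Teodor's €174,000 share passes to Teodor's issue.
Priya's share (€174,000) is divided into 3 shares of €58,000: Kofi, Ronan, and Kerensa each take €58,000.
Yannick's share (€174,000) passes entirely to Jessamy.
Teodor's share (€174,000) is divided into 3 shares of €58,000: Marisol, Torin, and Verity each take €58,000.

Marisol receives €58,000.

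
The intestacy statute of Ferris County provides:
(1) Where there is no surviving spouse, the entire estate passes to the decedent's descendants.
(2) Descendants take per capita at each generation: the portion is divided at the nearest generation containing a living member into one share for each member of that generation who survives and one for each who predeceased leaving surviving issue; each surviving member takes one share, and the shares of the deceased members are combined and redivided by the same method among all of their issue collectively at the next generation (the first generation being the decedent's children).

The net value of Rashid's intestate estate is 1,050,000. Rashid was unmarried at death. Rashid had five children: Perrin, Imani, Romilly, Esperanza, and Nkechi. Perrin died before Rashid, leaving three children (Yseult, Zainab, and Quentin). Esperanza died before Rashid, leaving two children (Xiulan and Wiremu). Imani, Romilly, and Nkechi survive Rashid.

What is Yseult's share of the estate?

The entire 1,050,000 passes to the descendants.
That amount (1,050,000) is divided at the children's generation into 5 shares of 210,000. Imani, Romilly, and Nkechi each take 210,000. The 2 shares of the deceased (Perrin and Esperanza) are combined into a pool of 420,000.
That pool (420,000) is divided at the grandchildren's generation equally among Yseult, Zainab, Quentin, Xiulan, and Wiremu: 84,000 each.

Yseult receives 84,000.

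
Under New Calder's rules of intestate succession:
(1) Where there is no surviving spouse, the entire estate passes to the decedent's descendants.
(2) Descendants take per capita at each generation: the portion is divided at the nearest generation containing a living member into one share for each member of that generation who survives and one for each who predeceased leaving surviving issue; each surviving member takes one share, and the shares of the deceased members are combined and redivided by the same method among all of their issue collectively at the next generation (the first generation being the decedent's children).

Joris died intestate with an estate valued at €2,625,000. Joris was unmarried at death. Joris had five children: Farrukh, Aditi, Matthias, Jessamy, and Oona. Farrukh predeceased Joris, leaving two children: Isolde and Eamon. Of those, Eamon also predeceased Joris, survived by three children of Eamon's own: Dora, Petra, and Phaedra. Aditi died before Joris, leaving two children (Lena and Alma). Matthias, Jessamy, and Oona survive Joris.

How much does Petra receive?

The entire €2,625,000 passes to the descendants.
That amount (€2,625,000) is divided at the children's generation into 5 shares of €525,000. Matthias, Jessamy, and Oona each take €525,000. The 2 shares of the deceased (Farrukh and Aditi) are combined into a pool of €1,050,000.
That pool (€1,050,000) is divided at the grandchildren's generation into 4 shares of €262,500. Isolde, Lena, and Alma each take €262,500. The remaining share for the deceased Eamon (€262,500) is carried to the next generation.
That pool (€262,500) is divided at the great-grandchildren's generation equally among Dora, Petra, and Phaedra: €87,500 each.

Petra receives €87,500.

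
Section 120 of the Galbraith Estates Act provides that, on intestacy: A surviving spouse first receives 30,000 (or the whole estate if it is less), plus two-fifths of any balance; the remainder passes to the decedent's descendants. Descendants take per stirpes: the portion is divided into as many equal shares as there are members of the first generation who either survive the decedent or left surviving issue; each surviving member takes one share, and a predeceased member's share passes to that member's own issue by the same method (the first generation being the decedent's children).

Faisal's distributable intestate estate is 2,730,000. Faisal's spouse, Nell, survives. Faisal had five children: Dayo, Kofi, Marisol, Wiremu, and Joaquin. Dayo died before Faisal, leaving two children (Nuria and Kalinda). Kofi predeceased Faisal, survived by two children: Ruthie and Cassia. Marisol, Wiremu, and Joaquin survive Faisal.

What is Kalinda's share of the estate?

Nell first takes 30,000, leaving a balance of 2,700,000. Nell then takes two-fifths of the balance (1,080,000), for a total of 1,110,000. The remaining 1,620,000 passes to the descendants.
The descendants' portion (1,620,000) is divided into 5 shares of 324,000: Marisol, Wiremu, and Joaquin each take 324,000; Dayo's 324,000 share passes to Dayo's issue; Kofi's 324,000 share passes to Kofi's issue.
Dayo's share (324,000) is divided into 2 shares of 162,000: Nuria and Kalinda each take 162,000.
Kofi's share (324,000) is divided into 2 shares of 162,000: Ruthie and Cassia each take 162,000.

Kalinda receives 162,000.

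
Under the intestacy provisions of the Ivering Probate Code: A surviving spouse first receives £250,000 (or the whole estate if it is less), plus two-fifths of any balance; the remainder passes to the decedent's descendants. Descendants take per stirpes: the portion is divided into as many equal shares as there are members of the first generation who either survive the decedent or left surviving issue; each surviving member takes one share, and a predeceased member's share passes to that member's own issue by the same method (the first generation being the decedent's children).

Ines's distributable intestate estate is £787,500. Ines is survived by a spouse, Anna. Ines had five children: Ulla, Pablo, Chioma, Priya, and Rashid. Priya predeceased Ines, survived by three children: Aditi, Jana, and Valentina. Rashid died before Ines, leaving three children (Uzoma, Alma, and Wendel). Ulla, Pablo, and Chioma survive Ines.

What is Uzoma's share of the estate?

Uzoma receives £21,500.

Anna first takes £250,000, leaving a balance of £537,500. Anna then takes two-fifths of the balance (£215,000), for a total of £465,000. The remaining £322,500 passes to the descendants.
The descendants' portion (£322,500) is divided into 5 shares of £64,500: Ulla, Pablo, and Chioma each take £64,500; Priya's £64,500 share passes to Priya's issue; Rashid's £64,500 share passes to Rashid's issue.
Priya's share (£64,500) is divided into 3 shares of £21,500: Aditi, Jana, and Valentina each take £21,500.
Rashid's share (£64,500) is divided into 3 shares of £21,500: Uzoma, Alma, and Wendel each take £21,500.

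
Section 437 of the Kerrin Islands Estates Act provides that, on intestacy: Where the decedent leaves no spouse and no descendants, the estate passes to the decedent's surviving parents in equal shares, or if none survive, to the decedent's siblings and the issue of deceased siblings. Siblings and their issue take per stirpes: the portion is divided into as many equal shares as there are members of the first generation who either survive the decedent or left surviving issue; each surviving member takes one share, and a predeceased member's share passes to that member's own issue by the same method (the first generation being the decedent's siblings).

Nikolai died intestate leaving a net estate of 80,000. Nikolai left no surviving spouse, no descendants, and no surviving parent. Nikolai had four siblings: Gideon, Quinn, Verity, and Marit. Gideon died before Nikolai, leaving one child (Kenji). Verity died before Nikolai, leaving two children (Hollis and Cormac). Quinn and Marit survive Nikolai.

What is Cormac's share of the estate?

Cormac receives 10,000.

The entire 80,000 passes to the siblings and their issue.
That amount (80,000) is divided into 4 shares of 20,000: Quinn and Marit each take 20,000; Gideon's 20,000 share passes to Gideon's issue; Verity's 20,000 share passes to Verity's issue.
Gideon's share (20,000) passes entirely to Kenji.
Verity's share (20,000) is divided into 2 shares of 10,000: Hollis and Cormac each take 10,000.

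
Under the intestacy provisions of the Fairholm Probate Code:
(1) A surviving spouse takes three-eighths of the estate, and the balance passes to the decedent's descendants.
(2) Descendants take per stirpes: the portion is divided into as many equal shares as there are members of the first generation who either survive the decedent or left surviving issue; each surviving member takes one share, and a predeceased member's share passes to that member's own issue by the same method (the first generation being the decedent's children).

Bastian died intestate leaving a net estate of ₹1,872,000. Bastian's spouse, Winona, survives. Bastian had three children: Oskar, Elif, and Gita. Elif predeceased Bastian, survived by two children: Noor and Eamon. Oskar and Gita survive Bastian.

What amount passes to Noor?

Winona takes three-eighths of ₹1,872,000 = ₹702,000. The remaining ₹1,170,000 passes to the descendants.
The descendants' portion (₹1,170,000) is divided into 3 shares of ₹390,000: Oskar and Gita each take ₹390,000; Elif's ₹390,000 share passes to Elif's issue.
Elif's share (₹390,000) is divided into 2 shares of ₹195,000: Noor and Eamon each take ₹195,000.

Noor receives ₹195,000.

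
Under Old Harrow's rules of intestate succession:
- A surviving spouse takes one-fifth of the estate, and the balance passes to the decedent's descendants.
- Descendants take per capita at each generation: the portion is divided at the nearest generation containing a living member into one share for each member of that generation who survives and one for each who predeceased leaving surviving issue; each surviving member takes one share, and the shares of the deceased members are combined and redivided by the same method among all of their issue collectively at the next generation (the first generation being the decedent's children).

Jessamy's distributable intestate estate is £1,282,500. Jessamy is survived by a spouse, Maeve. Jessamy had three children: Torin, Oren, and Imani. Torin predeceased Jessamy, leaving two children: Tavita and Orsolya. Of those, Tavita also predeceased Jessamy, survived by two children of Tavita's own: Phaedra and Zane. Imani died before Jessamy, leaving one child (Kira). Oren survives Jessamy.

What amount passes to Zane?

Zane receives £114,000.

Maeve takes one-fifth of £1,282,500 = £256,500. The remaining £1,026,000 passes to the descendants.
The descendants' portion (£1,026,000) is divided at the children's generation into 3 shares of £342,000. Oren takes £342,000. The 2 shares of the deceased (Torin and Imani) are combined into a pool of £684,000.
That pool (£684,000) is divided at the grandchildren's generation into 3 shares of £228,000. Orsolya and Kira each take £228,000. The remaining share for the deceased Tavita (£228,000) is carried to the next generation.
That pool (£228,000) is divided at the great-grandchildren's generation equally among Phaedra and Zane: £114,000 each.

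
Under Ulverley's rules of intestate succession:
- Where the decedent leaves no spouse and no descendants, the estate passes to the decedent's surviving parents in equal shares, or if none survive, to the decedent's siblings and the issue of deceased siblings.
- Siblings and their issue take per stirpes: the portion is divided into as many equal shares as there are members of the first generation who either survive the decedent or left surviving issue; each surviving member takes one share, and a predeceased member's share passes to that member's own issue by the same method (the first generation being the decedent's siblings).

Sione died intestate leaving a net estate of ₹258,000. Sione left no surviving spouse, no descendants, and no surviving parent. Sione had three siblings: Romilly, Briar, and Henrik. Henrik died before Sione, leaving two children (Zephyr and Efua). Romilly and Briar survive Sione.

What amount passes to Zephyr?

The entire ₹258,000 passes to the siblings and their issue.
That amount (₹258,000) is divided into 3 shares of ₹86,000: Romilly and Briar each take ₹86,000; Henrik's ₹86,000 share passes to Henrik's issue.
Henrik's share (₹86,000) is divided into 2 shares of ₹43,000: Zephyr and Efua each take ₹43,000.

Zephyr receives ₹43,000.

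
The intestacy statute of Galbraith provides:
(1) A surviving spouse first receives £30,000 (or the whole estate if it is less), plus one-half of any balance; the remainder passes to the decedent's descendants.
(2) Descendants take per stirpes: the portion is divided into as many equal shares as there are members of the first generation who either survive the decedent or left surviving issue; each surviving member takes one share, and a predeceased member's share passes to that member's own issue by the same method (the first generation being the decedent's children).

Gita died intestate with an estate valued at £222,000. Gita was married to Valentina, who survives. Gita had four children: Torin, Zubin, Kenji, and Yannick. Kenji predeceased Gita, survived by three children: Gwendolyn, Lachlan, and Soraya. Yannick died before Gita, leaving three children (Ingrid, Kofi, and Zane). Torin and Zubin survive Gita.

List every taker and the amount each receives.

Valentina: £126,000; Torin: £24,000; Zubin: £24,000; Gwendolyn: £8,000; Lachlan: £8,000; Soraya: £8,000; Ingrid: £8,000; Kofi: £8,000; Zane: £8,000

Valentina first takes £30,000, leaving a balance of £192,000. Valentina then takes one-half of the balance (£96,000), for a total of £126,000. The remaining £96,000 passes to the descendants.
The descendants' portion (£96,000) is divided into 4 shares of £24,000: Torin and Zubin each take £24,000; Kenji's £24,000 share passes to Kenji's issue; Yannick's £24,000 share passes to Yannick's issue.
Kenji's share (£24,000) is divided into 3 shares of £8,000: Gwendolyn, Lachlan, and Soraya each take £8,000.
Yannick's share (£24,000) is divided into 3 shares of £8,000: Ingrid, Kofi, and Zane each take £8,000.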